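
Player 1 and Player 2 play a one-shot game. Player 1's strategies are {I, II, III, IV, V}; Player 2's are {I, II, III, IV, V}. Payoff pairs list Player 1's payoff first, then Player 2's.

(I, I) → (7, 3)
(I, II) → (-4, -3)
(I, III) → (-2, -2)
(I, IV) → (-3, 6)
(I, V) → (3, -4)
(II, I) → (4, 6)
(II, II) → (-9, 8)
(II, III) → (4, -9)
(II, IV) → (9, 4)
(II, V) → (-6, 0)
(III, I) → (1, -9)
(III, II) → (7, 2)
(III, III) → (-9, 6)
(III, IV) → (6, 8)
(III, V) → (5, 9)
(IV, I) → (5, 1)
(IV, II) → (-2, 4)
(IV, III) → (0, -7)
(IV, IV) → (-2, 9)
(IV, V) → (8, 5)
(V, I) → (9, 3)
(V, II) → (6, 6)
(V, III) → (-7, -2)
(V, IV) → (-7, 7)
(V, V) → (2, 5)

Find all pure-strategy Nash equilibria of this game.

A profile is a Nash equilibrium when each player is best-responding to the other.
Player 1's best responses — vs I: V (payoff 9); vs II: III (payoff 7); vs III: II (payoff 4); vs IV: II (payoff 9); vs V: IV (payoff 8).
Player 2's best responses — vs I: IV (payoff 6); vs II: II (payoff 8); vs III: V (payoff 9); vs IV: IV (payoff 9); vs V: IV (payoff 7).
No cell has both players best-responding. For instance, Player 1's best reply to I is V, but against V Player 2 prefers IV over I.

None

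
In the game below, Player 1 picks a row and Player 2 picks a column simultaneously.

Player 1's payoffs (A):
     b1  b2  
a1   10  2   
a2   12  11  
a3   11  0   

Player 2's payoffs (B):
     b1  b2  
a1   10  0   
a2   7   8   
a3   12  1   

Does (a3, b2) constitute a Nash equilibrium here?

Holding Player 2 at b2: Player 1 gets 0 from a3 but could get 11 by switching to a2. Player 1 has a profitable deviation.

No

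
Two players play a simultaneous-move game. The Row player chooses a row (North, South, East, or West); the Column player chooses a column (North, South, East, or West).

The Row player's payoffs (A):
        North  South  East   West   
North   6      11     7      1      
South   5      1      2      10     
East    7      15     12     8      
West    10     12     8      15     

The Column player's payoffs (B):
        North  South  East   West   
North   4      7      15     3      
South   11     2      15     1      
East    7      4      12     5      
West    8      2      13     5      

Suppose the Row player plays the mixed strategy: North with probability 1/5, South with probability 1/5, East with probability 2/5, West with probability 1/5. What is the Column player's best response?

East

The Column player's best reply maximizes expected payoff against the mix.
North: (1/5)·4 + (1/5)·11 + (2/5)·7 + (1/5)·8 = 37/5
South: (1/5)·7 + (1/5)·2 + (2/5)·4 + (1/5)·2 = 19/5
East: (1/5)·15 + (1/5)·15 + (2/5)·12 + (1/5)·13 = 67/5
West: (1/5)·3 + (1/5)·1 + (2/5)·5 + (1/5)·5 = 19/5
Highest expected payoff is 67/5, from East.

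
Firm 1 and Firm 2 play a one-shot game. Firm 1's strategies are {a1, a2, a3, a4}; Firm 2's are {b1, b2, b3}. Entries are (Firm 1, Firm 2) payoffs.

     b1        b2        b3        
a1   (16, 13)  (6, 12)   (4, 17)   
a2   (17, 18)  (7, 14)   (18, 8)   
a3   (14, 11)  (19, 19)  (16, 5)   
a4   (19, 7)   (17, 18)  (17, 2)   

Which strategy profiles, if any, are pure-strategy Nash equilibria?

A profile is a Nash equilibrium when each player is best-responding to the other.
Firm 1's best responses — vs b1: a4 (payoff 19); vs b2: a3 (payoff 19); vs b3: a2 (payoff 18).
Firm 2's best responses — vs a1: b3 (payoff 17); vs a2: b1 (payoff 18); vs a3: b2 (payoff 19); vs a4: b2 (payoff 18).
The only mutual best response is (a3, b2); neither player gains by switching there.

(a3, b2)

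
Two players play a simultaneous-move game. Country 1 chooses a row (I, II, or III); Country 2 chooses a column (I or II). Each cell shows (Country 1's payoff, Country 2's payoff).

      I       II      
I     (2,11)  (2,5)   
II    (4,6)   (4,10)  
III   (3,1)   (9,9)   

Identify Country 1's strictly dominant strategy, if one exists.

None

Check whether one of Country 1's strategies beats all alternatives regardless of what the opponent does.
I is not dominant: against I, II gives 4 > 2.
II is not dominant: against II, III gives 9 > 4.
III is not dominant: against I, II gives 4 > 3.
No single strategy is best against every opponent action.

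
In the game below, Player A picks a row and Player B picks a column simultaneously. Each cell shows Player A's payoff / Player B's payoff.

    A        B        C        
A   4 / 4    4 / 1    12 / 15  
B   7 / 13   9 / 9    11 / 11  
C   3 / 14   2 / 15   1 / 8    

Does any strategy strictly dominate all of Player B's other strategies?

None

Check whether one of Player B's strategies beats all alternatives regardless of what the opponent does.
A is not dominant: against A, C gives 15 > 4.
B is not dominant: against A, A gives 4 > 1.
C is not dominant: against B, A gives 13 > 11.
No single strategy is best against every opponent action.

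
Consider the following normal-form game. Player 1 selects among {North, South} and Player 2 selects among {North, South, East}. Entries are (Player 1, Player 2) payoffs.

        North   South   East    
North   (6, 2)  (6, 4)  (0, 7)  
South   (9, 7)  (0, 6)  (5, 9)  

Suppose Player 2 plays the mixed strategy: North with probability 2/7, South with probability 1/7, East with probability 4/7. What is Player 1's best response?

South

Compute Player 1's expected payoff from each pure strategy against the given mix.
North: (2/7)·6 + (1/7)·6 + (4/7)·0 = 18/7
South: (2/7)·9 + (1/7)·0 + (4/7)·5 = 38/7
Highest expected payoff is 38/7, from South.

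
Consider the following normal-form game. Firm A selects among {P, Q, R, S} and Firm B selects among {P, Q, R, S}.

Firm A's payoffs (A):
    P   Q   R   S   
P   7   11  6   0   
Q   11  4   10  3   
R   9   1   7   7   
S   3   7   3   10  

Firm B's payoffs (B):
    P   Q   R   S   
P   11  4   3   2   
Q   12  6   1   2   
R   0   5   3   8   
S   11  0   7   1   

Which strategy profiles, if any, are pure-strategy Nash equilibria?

Check mutual best responses: a cell is a NE iff neither player can gain by unilaterally deviating.
Firm A's best responses — vs P: Q (payoff 11); vs Q: P (payoff 11); vs R: Q (payoff 10); vs S: S (payoff 10).
Firm B's best responses — vs P: P (payoff 11); vs Q: P (payoff 12); vs R: S (payoff 8); vs S: P (payoff 11).
The only mutual best response is (Q, P); neither player gains by switching there.

(Q, P)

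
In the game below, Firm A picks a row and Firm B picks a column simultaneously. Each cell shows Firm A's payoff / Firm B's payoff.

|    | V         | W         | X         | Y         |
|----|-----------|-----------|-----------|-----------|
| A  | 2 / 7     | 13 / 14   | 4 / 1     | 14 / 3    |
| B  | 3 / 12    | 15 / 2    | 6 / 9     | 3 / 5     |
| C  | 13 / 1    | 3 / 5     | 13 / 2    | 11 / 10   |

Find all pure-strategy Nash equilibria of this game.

Find each player's best response to every opponent strategy; NE are the intersections.
Firm A's best responses — vs V: C (payoff 13); vs W: B (payoff 15); vs X: C (payoff 13); vs Y: A (payoff 14).
Firm B's best responses — vs A: W (payoff 14); vs B: V (payoff 12); vs C: Y (payoff 10).
No cell has both players best-responding. For instance, Firm A's best reply to Y is A, but against A Firm B prefers W over Y.

No pure-strategy Nash equilibrium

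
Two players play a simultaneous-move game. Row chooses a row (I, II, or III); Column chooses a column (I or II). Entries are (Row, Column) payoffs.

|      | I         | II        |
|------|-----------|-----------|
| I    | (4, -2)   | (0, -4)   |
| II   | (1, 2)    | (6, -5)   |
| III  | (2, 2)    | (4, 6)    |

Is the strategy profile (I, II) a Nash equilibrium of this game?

No

Holding Column at II: Row gets 0 from I but could get 6 by switching to II. Row has a profitable deviation.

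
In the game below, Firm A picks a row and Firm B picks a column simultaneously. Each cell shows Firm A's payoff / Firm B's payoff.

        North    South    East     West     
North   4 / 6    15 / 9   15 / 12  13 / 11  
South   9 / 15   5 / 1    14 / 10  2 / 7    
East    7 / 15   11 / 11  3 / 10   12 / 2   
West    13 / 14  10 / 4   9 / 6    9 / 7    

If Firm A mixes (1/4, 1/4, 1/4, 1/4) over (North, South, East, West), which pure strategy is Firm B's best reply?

Compute Firm B's expected payoff from each pure strategy against the given mix.
North: (1/4)·6 + (1/4)·15 + (1/4)·15 + (1/4)·14 = 25/2
South: (1/4)·9 + (1/4)·1 + (1/4)·11 + (1/4)·4 = 25/4
East: (1/4)·12 + (1/4)·10 + (1/4)·10 + (1/4)·6 = 19/2
West: (1/4)·11 + (1/4)·7 + (1/4)·2 + (1/4)·7 = 27/4
Highest expected payoff is 25/2, from North.

North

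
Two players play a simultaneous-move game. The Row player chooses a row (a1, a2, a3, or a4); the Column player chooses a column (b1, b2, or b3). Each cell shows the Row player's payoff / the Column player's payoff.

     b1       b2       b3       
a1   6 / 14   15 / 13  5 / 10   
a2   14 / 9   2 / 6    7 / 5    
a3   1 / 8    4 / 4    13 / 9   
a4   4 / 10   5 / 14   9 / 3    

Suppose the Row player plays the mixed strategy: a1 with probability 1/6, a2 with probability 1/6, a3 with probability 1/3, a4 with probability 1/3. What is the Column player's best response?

b1

The Column player's best reply maximizes expected payoff against the mix.
b1: (1/6)·14 + (1/6)·9 + (1/3)·8 + (1/3)·10 = 59/6
b2: (1/6)·13 + (1/6)·6 + (1/3)·4 + (1/3)·14 = 55/6
b3: (1/6)·10 + (1/6)·5 + (1/3)·9 + (1/3)·3 = 13/2
Highest expected payoff is 59/6, from b1.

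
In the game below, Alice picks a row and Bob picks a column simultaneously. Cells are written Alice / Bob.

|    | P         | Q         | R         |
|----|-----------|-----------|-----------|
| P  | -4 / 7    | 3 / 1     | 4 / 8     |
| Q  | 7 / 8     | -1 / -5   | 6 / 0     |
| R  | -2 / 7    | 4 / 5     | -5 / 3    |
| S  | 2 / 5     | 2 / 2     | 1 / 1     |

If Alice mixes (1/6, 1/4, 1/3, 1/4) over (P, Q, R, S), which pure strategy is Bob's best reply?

Bob's best reply maximizes expected payoff against the mix.
P: (1/6)·7 + (1/4)·8 + (1/3)·7 + (1/4)·5 = 27/4
Q: (1/6)·1 + (1/4)·(-5) + (1/3)·5 + (1/4)·2 = 13/12
R: (1/6)·8 + (1/4)·0 + (1/3)·3 + (1/4)·1 = 31/12
Highest expected payoff is 27/4, from P.

P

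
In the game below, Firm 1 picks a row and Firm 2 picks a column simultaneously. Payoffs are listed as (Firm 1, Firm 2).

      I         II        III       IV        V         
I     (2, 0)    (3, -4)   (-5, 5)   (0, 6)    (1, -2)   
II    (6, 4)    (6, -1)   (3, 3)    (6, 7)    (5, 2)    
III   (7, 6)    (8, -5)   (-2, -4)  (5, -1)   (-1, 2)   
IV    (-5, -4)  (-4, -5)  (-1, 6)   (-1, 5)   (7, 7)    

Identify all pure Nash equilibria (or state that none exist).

Find each player's best response to every opponent strategy; NE are the intersections.
Firm 1's best responses — vs I: III (payoff 7); vs II: III (payoff 8); vs III: II (payoff 3); vs IV: II (payoff 6); vs V: IV (payoff 7).
Firm 2's best responses — vs I: IV (payoff 6); vs II: IV (payoff 7); vs III: I (payoff 6); vs IV: V (payoff 7).
Mutual best responses occur at (II, IV), (III, I), and (IV, V); at each, neither player gains by switching.

(II, IV), (III, I), and (IV, V)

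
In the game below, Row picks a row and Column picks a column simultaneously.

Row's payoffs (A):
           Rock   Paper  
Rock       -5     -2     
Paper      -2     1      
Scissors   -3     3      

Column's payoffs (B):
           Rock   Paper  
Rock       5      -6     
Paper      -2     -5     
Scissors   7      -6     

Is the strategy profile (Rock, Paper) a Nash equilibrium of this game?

No

Holding Column at Paper: Row gets -2 from Rock but could get 3 by switching to Scissors. Row has a profitable deviation.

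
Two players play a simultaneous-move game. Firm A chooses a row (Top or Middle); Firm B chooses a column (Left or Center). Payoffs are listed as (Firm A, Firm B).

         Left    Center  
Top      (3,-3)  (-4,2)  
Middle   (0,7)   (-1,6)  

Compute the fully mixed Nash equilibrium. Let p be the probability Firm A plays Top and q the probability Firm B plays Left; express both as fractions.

p = 1/6, q = 1/2

In a mixed NE each player is indifferent between their pure strategies, so the opponent's mix sets the indifference.
Firm B indifferent between Left and Center: p·(-3) + (1−p)·7 = p·2 + (1−p)·6 ⟹ 7 + (-10)p = 6 + (-4)p ⟹ p = 1/6.
Firm A indifferent between Top and Middle: q·3 + (1−q)·(-4) = q·0 + (1−q)·(-1) ⟹ (-4) + 7q = (-1) + 1q ⟹ q = 1/2.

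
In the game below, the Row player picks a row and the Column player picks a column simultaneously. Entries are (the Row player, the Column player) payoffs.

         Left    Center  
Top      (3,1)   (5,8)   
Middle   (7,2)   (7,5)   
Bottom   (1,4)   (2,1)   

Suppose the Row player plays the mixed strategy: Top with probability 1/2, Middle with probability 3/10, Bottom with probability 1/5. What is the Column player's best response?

The Column player's best reply maximizes expected payoff against the mix.
Left: (1/2)·1 + (3/10)·2 + (1/5)·4 = 19/10
Center: (1/2)·8 + (3/10)·5 + (1/5)·1 = 57/10
Highest expected payoff is 57/10, from Center.

Center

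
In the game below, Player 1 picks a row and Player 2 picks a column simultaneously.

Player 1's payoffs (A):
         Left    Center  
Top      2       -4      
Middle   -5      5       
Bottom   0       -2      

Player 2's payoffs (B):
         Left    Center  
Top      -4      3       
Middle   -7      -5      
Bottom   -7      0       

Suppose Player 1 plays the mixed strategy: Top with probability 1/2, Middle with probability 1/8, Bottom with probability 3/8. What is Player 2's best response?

Player 2's best reply maximizes expected payoff against the mix.
Left: (1/2)·(-4) + (1/8)·(-7) + (3/8)·(-7) = -11/2
Center: (1/2)·3 + (1/8)·(-5) + (3/8)·0 = 7/8
Highest expected payoff is 7/8, from Center.

Center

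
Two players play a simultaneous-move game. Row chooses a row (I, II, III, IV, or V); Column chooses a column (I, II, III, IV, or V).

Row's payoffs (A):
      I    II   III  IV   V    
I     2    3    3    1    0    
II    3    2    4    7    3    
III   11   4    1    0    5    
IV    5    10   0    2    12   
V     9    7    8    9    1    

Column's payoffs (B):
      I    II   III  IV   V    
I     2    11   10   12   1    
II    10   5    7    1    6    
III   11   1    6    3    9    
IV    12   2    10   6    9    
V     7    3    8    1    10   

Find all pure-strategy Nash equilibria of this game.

(III, I)

Find each player's best response to every opponent strategy; NE are the intersections.
Row's best responses — vs I: III (payoff 11); vs II: IV (payoff 10); vs III: V (payoff 8); vs IV: V (payoff 9); vs V: IV (payoff 12).
Column's best responses — vs I: IV (payoff 12); vs II: I (payoff 10); vs III: I (payoff 11); vs IV: I (payoff 12); vs V: V (payoff 10).
The only mutual best response is (III, I); neither player gains by switching there.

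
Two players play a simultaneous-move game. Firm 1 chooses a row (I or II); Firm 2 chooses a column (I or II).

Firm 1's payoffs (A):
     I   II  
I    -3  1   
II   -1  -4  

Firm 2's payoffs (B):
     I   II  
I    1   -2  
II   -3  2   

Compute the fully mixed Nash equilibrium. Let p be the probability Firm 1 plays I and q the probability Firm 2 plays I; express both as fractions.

In a mixed NE each player is indifferent between their pure strategies, so the opponent's mix sets the indifference.
Firm 2 indifferent between I and II: p·1 + (1−p)·(-3) = p·(-2) + (1−p)·2 ⟹ (-3) + 4p = 2 + (-4)p ⟹ p = 5/8.
Firm 1 indifferent between I and II: q·(-3) + (1−q)·1 = q·(-1) + (1−q)·(-4) ⟹ 1 + (-4)q = (-4) + 3q ⟹ q = 5/7.

p = 5/8, q = 5/7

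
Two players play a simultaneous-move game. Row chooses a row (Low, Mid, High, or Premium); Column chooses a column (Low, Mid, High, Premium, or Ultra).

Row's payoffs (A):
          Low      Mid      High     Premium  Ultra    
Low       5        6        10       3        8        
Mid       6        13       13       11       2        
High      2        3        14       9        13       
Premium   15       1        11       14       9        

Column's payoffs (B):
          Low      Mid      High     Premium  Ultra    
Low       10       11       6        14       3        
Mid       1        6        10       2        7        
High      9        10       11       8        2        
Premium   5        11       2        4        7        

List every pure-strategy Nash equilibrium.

(High, High)

Check mutual best responses: a cell is a NE iff neither player can gain by unilaterally deviating.
Row's best responses — vs Low: Premium (payoff 15); vs Mid: Mid (payoff 13); vs High: High (payoff 14); vs Premium: Premium (payoff 14); vs Ultra: High (payoff 13).
Column's best responses — vs Low: Premium (payoff 14); vs Mid: High (payoff 10); vs High: High (payoff 11); vs Premium: Mid (payoff 11).
The only mutual best response is (High, High); neither player gains by switching there.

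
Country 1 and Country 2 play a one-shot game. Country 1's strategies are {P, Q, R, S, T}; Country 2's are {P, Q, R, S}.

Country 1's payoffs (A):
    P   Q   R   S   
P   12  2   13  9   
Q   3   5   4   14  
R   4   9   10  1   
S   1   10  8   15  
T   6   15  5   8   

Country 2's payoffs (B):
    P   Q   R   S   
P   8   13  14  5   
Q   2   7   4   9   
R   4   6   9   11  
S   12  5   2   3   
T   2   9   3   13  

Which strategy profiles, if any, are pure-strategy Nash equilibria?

(P, R)

Find each player's best response to every opponent strategy; NE are the intersections.
Country 1's best responses — vs P: P (payoff 12); vs Q: T (payoff 15); vs R: P (payoff 13); vs S: S (payoff 15).
Country 2's best responses — vs P: R (payoff 14); vs Q: S (payoff 9); vs R: S (payoff 11); vs S: P (payoff 12); vs T: S (payoff 13).
The only mutual best response is (P, R); neither player gains by switching there.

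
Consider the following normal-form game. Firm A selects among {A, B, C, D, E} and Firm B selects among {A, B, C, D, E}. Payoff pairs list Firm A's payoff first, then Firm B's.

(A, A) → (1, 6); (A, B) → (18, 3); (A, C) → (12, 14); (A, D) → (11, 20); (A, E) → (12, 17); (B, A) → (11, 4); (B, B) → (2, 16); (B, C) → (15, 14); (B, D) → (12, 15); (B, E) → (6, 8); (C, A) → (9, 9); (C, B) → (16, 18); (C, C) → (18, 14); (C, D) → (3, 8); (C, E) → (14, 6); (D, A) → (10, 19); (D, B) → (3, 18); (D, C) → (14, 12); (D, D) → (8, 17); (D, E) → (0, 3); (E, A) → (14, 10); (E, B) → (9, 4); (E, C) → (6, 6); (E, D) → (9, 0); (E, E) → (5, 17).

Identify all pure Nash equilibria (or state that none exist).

A profile is a Nash equilibrium when each player is best-responding to the other.
Firm A's best responses — vs A: E (payoff 14); vs B: A (payoff 18); vs C: C (payoff 18); vs D: B (payoff 12); vs E: C (payoff 14).
Firm B's best responses — vs A: D (payoff 20); vs B: B (payoff 16); vs C: B (payoff 18); vs D: A (payoff 19); vs E: E (payoff 17).
No cell has both players best-responding. For instance, Firm A's best reply to E is C, but against C Firm B prefers B over E.

None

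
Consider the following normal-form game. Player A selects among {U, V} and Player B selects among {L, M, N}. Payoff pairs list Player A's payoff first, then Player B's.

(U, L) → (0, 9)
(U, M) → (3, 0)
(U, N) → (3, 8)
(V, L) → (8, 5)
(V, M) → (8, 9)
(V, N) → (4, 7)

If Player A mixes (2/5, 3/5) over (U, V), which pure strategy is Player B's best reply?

Player B's best reply maximizes expected payoff against the mix.
L: (2/5)·9 + (3/5)·5 = 33/5
M: (2/5)·0 + (3/5)·9 = 27/5
N: (2/5)·8 + (3/5)·7 = 37/5
Highest expected payoff is 37/5, from N.

N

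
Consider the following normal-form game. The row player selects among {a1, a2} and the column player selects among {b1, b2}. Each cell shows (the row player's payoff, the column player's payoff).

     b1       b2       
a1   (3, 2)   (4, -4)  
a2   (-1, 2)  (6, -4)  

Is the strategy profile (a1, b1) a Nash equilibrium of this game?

Holding the column player at b1: the row player gets 3 from a1, versus -1 from a2. No profitable deviation for the row player.
Holding the row player at a1: the column player gets 2 from b1, versus -4 from b2. No profitable deviation for the column player either.

Yes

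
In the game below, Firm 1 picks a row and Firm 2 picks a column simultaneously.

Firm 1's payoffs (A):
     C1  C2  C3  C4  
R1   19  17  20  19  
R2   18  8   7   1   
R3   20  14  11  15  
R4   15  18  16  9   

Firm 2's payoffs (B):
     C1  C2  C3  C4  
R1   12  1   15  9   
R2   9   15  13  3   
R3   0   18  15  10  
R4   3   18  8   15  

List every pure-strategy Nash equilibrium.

Check mutual best responses: a cell is a NE iff neither player can gain by unilaterally deviating.
Firm 1's best responses — vs C1: R3 (payoff 20); vs C2: R4 (payoff 18); vs C3: R1 (payoff 20); vs C4: R1 (payoff 19).
Firm 2's best responses — vs R1: C3 (payoff 15); vs R2: C2 (payoff 15); vs R3: C2 (payoff 18); vs R4: C2 (payoff 18).
Mutual best responses occur at (R1, C3) and (R4, C2); at each, neither player gains by switching.

(R1, C3) and (R4, C2)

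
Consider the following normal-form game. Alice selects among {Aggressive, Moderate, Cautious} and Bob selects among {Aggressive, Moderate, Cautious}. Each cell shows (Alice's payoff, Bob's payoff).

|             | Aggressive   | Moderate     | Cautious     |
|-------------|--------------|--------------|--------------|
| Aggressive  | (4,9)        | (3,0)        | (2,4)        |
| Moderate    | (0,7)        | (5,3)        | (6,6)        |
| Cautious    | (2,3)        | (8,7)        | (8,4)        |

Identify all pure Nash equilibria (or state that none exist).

A profile is a Nash equilibrium when each player is best-responding to the other.
Alice's best responses — vs Aggressive: Aggressive (payoff 4); vs Moderate: Cautious (payoff 8); vs Cautious: Cautious (payoff 8).
Bob's best responses — vs Aggressive: Aggressive (payoff 9); vs Moderate: Aggressive (payoff 7); vs Cautious: Moderate (payoff 7).
Mutual best responses occur at (Aggressive, Aggressive) and (Cautious, Moderate); at each, neither player gains by switching.

(Aggressive, Aggressive) and (Cautious, Moderate)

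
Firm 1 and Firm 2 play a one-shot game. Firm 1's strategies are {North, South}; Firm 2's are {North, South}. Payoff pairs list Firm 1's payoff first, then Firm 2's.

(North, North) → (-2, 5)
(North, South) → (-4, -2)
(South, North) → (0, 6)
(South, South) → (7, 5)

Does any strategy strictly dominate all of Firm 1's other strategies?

South

Check whether one of Firm 1's strategies beats all alternatives regardless of what the opponent does.
South strictly dominates: vs North: 0 > -2; vs South: 7 > -4.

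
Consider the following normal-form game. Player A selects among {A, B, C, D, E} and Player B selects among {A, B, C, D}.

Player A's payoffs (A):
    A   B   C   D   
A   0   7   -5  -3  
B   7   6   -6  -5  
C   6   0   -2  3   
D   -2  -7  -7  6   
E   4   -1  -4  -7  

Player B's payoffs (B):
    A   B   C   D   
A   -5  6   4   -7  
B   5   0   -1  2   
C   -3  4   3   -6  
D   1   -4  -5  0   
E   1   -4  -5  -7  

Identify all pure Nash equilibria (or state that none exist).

A profile is a Nash equilibrium when each player is best-responding to the other.
Player A's best responses — vs A: B (payoff 7); vs B: A (payoff 7); vs C: C (payoff -2); vs D: D (payoff 6).
Player B's best responses — vs A: B (payoff 6); vs B: A (payoff 5); vs C: B (payoff 4); vs D: A (payoff 1); vs E: A (payoff 1).
Mutual best responses occur at (A, B) and (B, A); at each, neither player gains by switching.

(A, B) and (B, A)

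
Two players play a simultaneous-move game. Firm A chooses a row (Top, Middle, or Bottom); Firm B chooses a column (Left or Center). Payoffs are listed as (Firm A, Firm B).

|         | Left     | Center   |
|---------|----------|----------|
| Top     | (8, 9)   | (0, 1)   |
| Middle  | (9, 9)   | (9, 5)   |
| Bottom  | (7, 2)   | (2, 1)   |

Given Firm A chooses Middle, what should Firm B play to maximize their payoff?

Left

With Firm A fixed at Middle, Firm B's payoffs are: Left → 9, Center → 5.
The maximum is 9, achieved by Left.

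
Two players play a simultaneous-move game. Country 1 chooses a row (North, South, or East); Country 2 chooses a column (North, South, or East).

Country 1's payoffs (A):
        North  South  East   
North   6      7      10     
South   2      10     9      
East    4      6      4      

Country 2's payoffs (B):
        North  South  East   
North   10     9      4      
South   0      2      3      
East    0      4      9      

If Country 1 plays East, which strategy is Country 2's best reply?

East

With Country 1 fixed at East, Country 2's payoffs are: North → 0, South → 4, East → 9.
The maximum is 9, achieved by East.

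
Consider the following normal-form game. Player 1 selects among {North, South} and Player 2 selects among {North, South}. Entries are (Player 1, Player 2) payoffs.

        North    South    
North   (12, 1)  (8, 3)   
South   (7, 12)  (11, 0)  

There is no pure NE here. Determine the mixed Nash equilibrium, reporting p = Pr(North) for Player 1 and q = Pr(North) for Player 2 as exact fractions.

In a mixed NE each player is indifferent between their pure strategies, so the opponent's mix sets the indifference.
Player 2 indifferent between North and South: p·1 + (1−p)·12 = p·3 + (1−p)·0 ⟹ 12 + (-11)p = 0 + 3p ⟹ p = 6/7.
Player 1 indifferent between North and South: q·12 + (1−q)·8 = q·7 + (1−q)·11 ⟹ 8 + 4q = 11 + (-4)q ⟹ q = 3/8.

p = 6/7, q = 3/8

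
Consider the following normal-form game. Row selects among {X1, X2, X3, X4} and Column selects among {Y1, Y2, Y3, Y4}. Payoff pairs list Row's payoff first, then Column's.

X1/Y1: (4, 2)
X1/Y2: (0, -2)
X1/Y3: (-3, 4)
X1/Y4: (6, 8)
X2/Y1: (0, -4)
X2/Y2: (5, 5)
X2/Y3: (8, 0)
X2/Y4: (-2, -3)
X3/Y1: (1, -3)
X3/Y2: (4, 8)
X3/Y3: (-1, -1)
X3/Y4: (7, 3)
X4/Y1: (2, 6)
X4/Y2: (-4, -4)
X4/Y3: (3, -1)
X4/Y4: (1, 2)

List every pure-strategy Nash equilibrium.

(X2, Y2)

Find each player's best response to every opponent strategy; NE are the intersections.
Row's best responses — vs Y1: X1 (payoff 4); vs Y2: X2 (payoff 5); vs Y3: X2 (payoff 8); vs Y4: X3 (payoff 7).
Column's best responses — vs X1: Y4 (payoff 8); vs X2: Y2 (payoff 5); vs X3: Y2 (payoff 8); vs X4: Y1 (payoff 6).
The only mutual best response is (X2, Y2); neither player gains by switching there.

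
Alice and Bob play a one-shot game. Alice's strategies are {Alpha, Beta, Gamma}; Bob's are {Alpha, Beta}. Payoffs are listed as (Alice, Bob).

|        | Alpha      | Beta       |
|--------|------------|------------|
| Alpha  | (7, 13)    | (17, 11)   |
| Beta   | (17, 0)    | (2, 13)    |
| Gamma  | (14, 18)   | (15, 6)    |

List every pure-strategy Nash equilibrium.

No pure-strategy Nash equilibrium

Check mutual best responses: a cell is a NE iff neither player can gain by unilaterally deviating.
Alice's best responses — vs Alpha: Beta (payoff 17); vs Beta: Alpha (payoff 17).
Bob's best responses — vs Alpha: Alpha (payoff 13); vs Beta: Beta (payoff 13); vs Gamma: Alpha (payoff 18).
No cell has both players best-responding. For instance, Alice's best reply to Alpha is Beta, but against Beta Bob prefers Beta over Alpha.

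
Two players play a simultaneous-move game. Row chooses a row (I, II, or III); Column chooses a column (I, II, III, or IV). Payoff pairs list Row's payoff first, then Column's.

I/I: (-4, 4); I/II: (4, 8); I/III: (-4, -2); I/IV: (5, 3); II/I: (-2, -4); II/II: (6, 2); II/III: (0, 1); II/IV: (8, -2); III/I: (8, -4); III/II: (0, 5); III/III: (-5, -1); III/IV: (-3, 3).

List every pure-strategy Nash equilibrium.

(II, II)

A profile is a Nash equilibrium when each player is best-responding to the other.
Row's best responses — vs I: III (payoff 8); vs II: II (payoff 6); vs III: II (payoff 0); vs IV: II (payoff 8).
Column's best responses — vs I: II (payoff 8); vs II: II (payoff 2); vs III: II (payoff 5).
The only mutual best response is (II, II); neither player gains by switching there.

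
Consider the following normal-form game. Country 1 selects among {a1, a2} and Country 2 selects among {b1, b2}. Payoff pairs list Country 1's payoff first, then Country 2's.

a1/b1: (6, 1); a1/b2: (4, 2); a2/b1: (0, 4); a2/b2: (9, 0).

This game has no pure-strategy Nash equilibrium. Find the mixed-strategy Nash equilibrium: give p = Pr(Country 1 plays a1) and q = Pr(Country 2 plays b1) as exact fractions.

p = 4/5, q = 5/11

Each player's mixing probability is pinned down by making the *other* player indifferent.
Country 2 indifferent between b1 and b2: p·1 + (1−p)·4 = p·2 + (1−p)·0 ⟹ 4 + (-3)p = 0 + 2p ⟹ p = 4/5.
Country 1 indifferent between a1 and a2: q·6 + (1−q)·4 = q·0 + (1−q)·9 ⟹ 4 + 2q = 9 + (-9)q ⟹ q = 5/11.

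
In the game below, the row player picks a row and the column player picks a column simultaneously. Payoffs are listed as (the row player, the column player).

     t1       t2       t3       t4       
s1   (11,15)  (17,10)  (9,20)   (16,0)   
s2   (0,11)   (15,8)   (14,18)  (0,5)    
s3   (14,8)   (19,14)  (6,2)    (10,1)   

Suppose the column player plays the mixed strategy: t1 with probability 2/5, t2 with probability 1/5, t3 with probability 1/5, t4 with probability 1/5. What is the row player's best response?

s1

The row player's best reply maximizes expected payoff against the mix.
s1: (2/5)·11 + (1/5)·17 + (1/5)·9 + (1/5)·16 = 64/5
s2: (2/5)·0 + (1/5)·15 + (1/5)·14 + (1/5)·0 = 29/5
s3: (2/5)·14 + (1/5)·19 + (1/5)·6 + (1/5)·10 = 63/5
Highest expected payoff is 64/5, from s1.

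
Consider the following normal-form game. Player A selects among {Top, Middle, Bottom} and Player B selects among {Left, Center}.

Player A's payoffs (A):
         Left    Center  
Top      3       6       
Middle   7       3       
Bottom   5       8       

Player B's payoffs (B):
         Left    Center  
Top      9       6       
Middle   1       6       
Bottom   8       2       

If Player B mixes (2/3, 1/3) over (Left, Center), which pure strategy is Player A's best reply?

Bottom

Player A's best reply maximizes expected payoff against the mix.
Top: (2/3)·3 + (1/3)·6 = 4
Middle: (2/3)·7 + (1/3)·3 = 17/3
Bottom: (2/3)·5 + (1/3)·8 = 6
Highest expected payoff is 6, from Bottom.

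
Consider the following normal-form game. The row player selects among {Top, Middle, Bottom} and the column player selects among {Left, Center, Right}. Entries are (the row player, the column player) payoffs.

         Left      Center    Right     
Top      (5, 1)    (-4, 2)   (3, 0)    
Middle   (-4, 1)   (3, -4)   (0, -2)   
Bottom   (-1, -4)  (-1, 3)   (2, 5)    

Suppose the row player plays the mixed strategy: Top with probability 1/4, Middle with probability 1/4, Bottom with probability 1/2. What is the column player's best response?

Right

Compute the column player's expected payoff from each pure strategy against the given mix.
Left: (1/4)·1 + (1/4)·1 + (1/2)·(-4) = -3/2
Center: (1/4)·2 + (1/4)·(-4) + (1/2)·3 = 1
Right: (1/4)·0 + (1/4)·(-2) + (1/2)·5 = 2
Highest expected payoff is 2, from Right.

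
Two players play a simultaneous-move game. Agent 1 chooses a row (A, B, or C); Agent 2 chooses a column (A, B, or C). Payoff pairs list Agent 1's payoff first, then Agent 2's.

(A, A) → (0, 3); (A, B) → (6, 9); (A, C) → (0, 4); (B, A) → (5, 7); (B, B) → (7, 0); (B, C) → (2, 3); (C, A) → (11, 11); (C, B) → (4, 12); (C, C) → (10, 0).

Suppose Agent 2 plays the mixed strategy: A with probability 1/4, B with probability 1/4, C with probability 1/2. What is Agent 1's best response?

C

Agent 1's best reply maximizes expected payoff against the mix.
A: (1/4)·0 + (1/4)·6 + (1/2)·0 = 3/2
B: (1/4)·5 + (1/4)·7 + (1/2)·2 = 4
C: (1/4)·11 + (1/4)·4 + (1/2)·10 = 35/4
Highest expected payoff is 35/4, from C.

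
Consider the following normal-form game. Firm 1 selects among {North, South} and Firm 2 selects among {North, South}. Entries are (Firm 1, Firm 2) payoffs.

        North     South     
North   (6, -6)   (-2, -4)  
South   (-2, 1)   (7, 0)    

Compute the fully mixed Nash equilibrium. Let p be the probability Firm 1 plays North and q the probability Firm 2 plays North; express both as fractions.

p = 1/3, q = 9/17

Each player's mixing probability is pinned down by making the *other* player indifferent.
Firm 2 indifferent between North and South: p·(-6) + (1−p)·1 = p·(-4) + (1−p)·0 ⟹ 1 + (-7)p = 0 + (-4)p ⟹ p = 1/3.
Firm 1 indifferent between North and South: q·6 + (1−q)·(-2) = q·(-2) + (1−q)·7 ⟹ (-2) + 8q = 7 + (-9)q ⟹ q = 9/17.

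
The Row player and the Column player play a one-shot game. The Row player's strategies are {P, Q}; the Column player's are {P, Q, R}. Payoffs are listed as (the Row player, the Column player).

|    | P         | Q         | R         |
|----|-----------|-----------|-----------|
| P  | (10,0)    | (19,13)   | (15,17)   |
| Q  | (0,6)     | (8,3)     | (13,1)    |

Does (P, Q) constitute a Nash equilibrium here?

Holding the Column player at Q: the Row player gets 19 from P, versus 8 from Q. No profitable deviation for the Row player.
Holding the Row player at P: the Column player gets 13 from Q but could get 17 by switching to R. The Column player has a profitable deviation.

No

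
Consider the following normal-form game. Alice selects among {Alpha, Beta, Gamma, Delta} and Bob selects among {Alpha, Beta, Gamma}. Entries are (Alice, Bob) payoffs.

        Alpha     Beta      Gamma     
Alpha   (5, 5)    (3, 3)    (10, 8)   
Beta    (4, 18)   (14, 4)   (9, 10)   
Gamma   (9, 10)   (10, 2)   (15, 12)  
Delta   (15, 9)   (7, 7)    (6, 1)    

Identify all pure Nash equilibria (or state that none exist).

Find each player's best response to every opponent strategy; NE are the intersections.
Alice's best responses — vs Alpha: Delta (payoff 15); vs Beta: Beta (payoff 14); vs Gamma: Gamma (payoff 15).
Bob's best responses — vs Alpha: Gamma (payoff 8); vs Beta: Alpha (payoff 18); vs Gamma: Gamma (payoff 12); vs Delta: Alpha (payoff 9).
Mutual best responses occur at (Gamma, Gamma) and (Delta, Alpha); at each, neither player gains by switching.

(Gamma, Gamma) and (Delta, Alpha)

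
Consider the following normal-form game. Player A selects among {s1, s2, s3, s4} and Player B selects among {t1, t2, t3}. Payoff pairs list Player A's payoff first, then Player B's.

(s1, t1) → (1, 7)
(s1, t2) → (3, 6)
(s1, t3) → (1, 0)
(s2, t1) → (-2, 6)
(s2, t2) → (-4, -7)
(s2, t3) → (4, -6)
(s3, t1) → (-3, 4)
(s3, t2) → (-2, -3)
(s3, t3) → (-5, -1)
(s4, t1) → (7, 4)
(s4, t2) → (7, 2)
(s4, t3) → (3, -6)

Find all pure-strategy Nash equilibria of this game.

(s4, t1)

Find each player's best response to every opponent strategy; NE are the intersections.
Player A's best responses — vs t1: s4 (payoff 7); vs t2: s4 (payoff 7); vs t3: s2 (payoff 4).
Player B's best responses — vs s1: t1 (payoff 7); vs s2: t1 (payoff 6); vs s3: t1 (payoff 4); vs s4: t1 (payoff 4).
The only mutual best response is (s4, t1); neither player gains by switching there.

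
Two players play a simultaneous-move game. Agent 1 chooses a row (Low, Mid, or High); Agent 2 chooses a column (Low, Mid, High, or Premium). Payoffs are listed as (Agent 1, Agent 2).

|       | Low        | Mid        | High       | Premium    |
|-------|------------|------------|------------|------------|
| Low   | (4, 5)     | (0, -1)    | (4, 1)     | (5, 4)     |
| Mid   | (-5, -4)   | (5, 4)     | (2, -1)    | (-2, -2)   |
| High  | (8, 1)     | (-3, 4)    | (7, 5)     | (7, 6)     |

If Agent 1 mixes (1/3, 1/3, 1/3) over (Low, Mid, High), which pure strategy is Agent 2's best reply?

Compute Agent 2's expected payoff from each pure strategy against the given mix.
Low: (1/3)·5 + (1/3)·(-4) + (1/3)·1 = 2/3
Mid: (1/3)·(-1) + (1/3)·4 + (1/3)·4 = 7/3
High: (1/3)·1 + (1/3)·(-1) + (1/3)·5 = 5/3
Premium: (1/3)·4 + (1/3)·(-2) + (1/3)·6 = 8/3
Highest expected payoff is 8/3, from Premium.

Premium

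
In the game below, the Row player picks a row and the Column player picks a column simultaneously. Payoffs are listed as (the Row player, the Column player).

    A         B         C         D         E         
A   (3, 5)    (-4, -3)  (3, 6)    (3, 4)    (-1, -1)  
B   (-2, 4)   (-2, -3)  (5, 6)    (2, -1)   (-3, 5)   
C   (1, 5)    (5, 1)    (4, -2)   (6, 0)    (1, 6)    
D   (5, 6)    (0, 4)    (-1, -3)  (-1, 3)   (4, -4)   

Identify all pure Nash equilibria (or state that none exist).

(B, C) and (D, A)

Find each player's best response to every opponent strategy; NE are the intersections.
The Row player's best responses — vs A: D (payoff 5); vs B: C (payoff 5); vs C: B (payoff 5); vs D: C (payoff 6); vs E: D (payoff 4).
The Column player's best responses — vs A: C (payoff 6); vs B: C (payoff 6); vs C: E (payoff 6); vs D: A (payoff 6).
Mutual best responses occur at (B, C) and (D, A); at each, neither player gains by switching.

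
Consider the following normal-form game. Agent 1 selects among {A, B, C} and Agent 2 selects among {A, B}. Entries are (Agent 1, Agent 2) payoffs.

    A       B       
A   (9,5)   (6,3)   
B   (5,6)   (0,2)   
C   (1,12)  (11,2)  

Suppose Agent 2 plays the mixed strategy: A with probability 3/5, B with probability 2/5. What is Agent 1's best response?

Compute Agent 1's expected payoff from each pure strategy against the given mix.
A: (3/5)·9 + (2/5)·6 = 39/5
B: (3/5)·5 + (2/5)·0 = 3
C: (3/5)·1 + (2/5)·11 = 5
Highest expected payoff is 39/5, from A.

A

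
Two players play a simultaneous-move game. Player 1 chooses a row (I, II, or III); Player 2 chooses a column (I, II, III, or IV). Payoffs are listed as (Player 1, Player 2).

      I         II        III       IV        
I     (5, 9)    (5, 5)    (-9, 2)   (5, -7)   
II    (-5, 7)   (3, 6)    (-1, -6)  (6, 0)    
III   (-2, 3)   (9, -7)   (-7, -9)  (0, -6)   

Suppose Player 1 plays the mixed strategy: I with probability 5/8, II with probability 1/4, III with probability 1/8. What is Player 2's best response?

I

Player 2's best reply maximizes expected payoff against the mix.
I: (5/8)·9 + (1/4)·7 + (1/8)·3 = 31/4
II: (5/8)·5 + (1/4)·6 + (1/8)·(-7) = 15/4
III: (5/8)·2 + (1/4)·(-6) + (1/8)·(-9) = -11/8
IV: (5/8)·(-7) + (1/4)·0 + (1/8)·(-6) = -41/8
Highest expected payoff is 31/4, from I.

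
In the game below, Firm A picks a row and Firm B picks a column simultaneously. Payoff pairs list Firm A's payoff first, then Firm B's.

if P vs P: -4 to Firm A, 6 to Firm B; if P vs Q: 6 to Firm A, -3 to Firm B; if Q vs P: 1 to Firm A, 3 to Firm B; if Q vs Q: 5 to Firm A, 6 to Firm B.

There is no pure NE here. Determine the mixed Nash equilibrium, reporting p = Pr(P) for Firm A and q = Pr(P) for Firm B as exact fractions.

p = 1/4, q = 1/6

In a mixed NE each player is indifferent between their pure strategies, so the opponent's mix sets the indifference.
Firm B indifferent between P and Q: p·6 + (1−p)·3 = p·(-3) + (1−p)·6 ⟹ 3 + 3p = 6 + (-9)p ⟹ p = 1/4.
Firm A indifferent between P and Q: q·(-4) + (1−q)·6 = q·1 + (1−q)·5 ⟹ 6 + (-10)q = 5 + (-4)q ⟹ q = 1/6.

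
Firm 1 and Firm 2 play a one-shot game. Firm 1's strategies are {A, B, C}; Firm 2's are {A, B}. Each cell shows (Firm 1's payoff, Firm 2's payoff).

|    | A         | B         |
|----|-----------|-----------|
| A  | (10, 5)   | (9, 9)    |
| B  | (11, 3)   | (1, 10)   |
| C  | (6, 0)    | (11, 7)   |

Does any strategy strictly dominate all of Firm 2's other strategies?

B

A strategy is strictly dominant if it gives Firm 2 a strictly higher payoff than every other strategy, against every choice by the opponent.
B strictly dominates: vs A: 9 > 5; vs B: 10 > 3; vs C: 7 > 0.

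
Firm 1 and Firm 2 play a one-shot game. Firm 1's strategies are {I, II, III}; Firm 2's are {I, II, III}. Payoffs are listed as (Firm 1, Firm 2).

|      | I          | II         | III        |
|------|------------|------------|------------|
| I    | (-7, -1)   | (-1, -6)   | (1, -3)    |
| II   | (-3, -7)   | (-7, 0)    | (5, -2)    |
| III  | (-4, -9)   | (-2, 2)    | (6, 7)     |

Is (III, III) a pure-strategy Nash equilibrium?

Yes

Holding Firm 2 at III: Firm 1 gets 6 from III, versus 1 from I, 5 from II. No profitable deviation for Firm 1.
Holding Firm 1 at III: Firm 2 gets 7 from III, versus -9 from I, 2 from II. No profitable deviation for Firm 2 either.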